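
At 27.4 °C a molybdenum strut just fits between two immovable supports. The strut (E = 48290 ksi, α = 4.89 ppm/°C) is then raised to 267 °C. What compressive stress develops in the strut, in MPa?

390 MPa

E = 48290 ksi = 332.9 GPa.
ΔT = 239.6 K. Constrained thermal stress σ = E·α·ΔT = 332.9×10³ MPa × 4.89×10⁻⁶ × 239.6 = 390 MPa (compressive).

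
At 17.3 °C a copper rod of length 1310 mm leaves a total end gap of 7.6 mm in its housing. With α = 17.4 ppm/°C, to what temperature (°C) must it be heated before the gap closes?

α·L₀·ΔT = 7.6 mm ⇒ ΔT = 7.6 / (17.4×10⁻⁶ × 1310.0) = 333.4 K.
T = 17.3 + 333.4 = 350.7 °C.

351 °C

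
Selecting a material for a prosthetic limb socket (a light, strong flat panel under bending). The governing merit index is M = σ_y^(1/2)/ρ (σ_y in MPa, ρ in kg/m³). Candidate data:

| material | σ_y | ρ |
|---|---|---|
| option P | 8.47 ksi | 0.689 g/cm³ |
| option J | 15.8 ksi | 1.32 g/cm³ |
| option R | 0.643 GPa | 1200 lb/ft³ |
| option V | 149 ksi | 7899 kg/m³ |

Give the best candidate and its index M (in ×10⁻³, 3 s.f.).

Putting every candidate on a common basis:
  option P: σ_y = 58.40 MPa, ρ = 689.0 kg/m³
  option J: σ_y = 108.9 MPa, ρ = 1320 kg/m³
  option R: σ_y = 643.0 MPa, ρ = 19220 kg/m³
  option V: σ_y = 1027 MPa, ρ = 7899 kg/m³
  option P: M = 11.1×10⁻³
  option J: M = 7.91×10⁻³
  option V: M = 4.06×10⁻³
  option R: M = 1.32×10⁻³
Option P has the largest M.

option P, M = 11.1×10⁻³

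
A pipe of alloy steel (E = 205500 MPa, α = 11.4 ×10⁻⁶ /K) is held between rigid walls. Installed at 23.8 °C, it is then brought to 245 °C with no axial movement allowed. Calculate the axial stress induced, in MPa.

E = 205500 MPa = 205.5 GPa.
ΔT = 221.2 K. Constrained thermal stress σ = E·α·ΔT = 205.5×10³ MPa × 11.4×10⁻⁶ × 221.2 = 518 MPa (compressive).

518 MPa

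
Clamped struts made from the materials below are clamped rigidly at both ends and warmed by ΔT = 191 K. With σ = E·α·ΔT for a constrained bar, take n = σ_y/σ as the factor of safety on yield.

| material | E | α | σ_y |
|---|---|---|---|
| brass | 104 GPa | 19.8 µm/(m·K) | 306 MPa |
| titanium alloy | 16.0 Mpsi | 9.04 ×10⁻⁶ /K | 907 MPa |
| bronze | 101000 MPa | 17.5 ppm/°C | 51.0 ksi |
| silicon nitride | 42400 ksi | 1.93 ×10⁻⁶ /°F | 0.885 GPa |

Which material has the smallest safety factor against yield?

With everything in SI (GPa, ×10⁻⁶/K, MPa):
  brass: E = 104.0, α = 19.8, σ_y = 306.0 → σ = 393 MPa, n = 0.778
  titanium alloy: E = 110.3, α = 9.04, σ_y = 907.0 → σ = 190 MPa, n = 4.76
  bronze: E = 101.0, α = 17.5, σ_y = 351.6 → σ = 338 MPa, n = 1.04
  silicon nitride: E = 292.3, α = 3.47, σ_y = 885.0 → σ = 194 MPa, n = 4.56
The minimum is brass at n = 0.778.

brass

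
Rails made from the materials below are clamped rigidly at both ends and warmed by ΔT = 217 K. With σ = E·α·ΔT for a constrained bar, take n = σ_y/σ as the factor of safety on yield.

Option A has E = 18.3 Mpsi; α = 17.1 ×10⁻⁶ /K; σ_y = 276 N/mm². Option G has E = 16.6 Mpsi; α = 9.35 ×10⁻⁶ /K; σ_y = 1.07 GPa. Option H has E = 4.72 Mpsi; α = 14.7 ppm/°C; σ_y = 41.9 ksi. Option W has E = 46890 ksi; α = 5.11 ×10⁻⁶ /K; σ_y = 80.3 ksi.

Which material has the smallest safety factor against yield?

option A

With everything in SI (GPa, ×10⁻⁶/K, MPa):
  option A: E = 126.2, α = 17.1, σ_y = 276.0 → σ = 468 MPa, n = 0.589
  option G: E = 114.5, α = 9.35, σ_y = 1070 → σ = 232 MPa, n = 4.61
  option H: E = 32.54, α = 14.7, σ_y = 288.9 → σ = 104 MPa, n = 2.78
  option W: E = 323.3, α = 5.11, σ_y = 553.6 → σ = 358 MPa, n = 1.54
Smallest n: option A with n = 0.589.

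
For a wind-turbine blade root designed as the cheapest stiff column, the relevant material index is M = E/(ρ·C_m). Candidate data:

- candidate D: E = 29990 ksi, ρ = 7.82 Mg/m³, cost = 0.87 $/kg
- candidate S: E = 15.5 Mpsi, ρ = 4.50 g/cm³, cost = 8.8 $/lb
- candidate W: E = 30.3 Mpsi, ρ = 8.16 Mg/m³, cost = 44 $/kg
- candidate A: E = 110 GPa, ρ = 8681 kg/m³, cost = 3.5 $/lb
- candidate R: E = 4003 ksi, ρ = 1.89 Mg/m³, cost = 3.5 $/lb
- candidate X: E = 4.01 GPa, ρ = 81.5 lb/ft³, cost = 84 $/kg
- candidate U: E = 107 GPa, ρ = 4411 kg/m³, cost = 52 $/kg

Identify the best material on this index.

candidate D

In SI units:
  candidate D: E = 206.8 GPa, ρ = 7820 kg/m³, cost = 0.8700 $/kg
  candidate S: E = 106.9 GPa, ρ = 4500 kg/m³, cost = 19.40 $/kg
  candidate W: E = 208.9 GPa, ρ = 8160 kg/m³, cost = 44.00 $/kg
  candidate A: E = 110.0 GPa, ρ = 8681 kg/m³, cost = 7.716 $/kg
  candidate R: E = 27.60 GPa, ρ = 1890 kg/m³, cost = 7.716 $/kg
  candidate X: E = 4.010 GPa, ρ = 1306 kg/m³, cost = 84.00 $/kg
  candidate U: E = 107.0 GPa, ρ = 4411 kg/m³, cost = 52.00 $/kg
  candidate D: M = 30.4 MN·m per $
  candidate R: M = 1.89 MN·m per $
  candidate A: M = 1.64 MN·m per $
  candidate S: M = 1.22 MN·m per $
  candidate W: M = 0.582 MN·m per $
  candidate U: M = 0.466 MN·m per $
  candidate X: M = 0.0366 MN·m per $
The maximum is for candidate D.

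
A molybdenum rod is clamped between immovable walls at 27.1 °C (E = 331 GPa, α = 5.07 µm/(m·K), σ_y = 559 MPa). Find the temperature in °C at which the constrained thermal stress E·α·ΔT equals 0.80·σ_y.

294 °C

E·α·ΔT = 447.2 MPa ⇒ ΔT = 447.2 / (331.0×10³ × 5.07×10⁻⁶) = 266.5 K.
T = 27.1 + 266.5 = 293.6 °C.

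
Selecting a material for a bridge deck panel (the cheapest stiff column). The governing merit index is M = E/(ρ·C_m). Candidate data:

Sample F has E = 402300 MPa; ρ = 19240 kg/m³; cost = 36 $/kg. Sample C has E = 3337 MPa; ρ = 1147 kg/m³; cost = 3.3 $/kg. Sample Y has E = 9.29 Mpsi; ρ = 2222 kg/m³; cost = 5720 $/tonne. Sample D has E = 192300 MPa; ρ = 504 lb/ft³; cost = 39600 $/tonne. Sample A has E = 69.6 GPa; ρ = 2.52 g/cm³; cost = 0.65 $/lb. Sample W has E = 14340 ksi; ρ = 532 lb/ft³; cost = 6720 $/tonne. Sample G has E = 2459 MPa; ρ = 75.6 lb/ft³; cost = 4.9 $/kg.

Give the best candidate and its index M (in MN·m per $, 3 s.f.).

Normalizing units and computing the index:
  sample F: E = 402.3 GPa, ρ = 19240 kg/m³, cost = 36.00 $/kg
  sample C: E = 3.337 GPa, ρ = 1147 kg/m³, cost = 3.300 $/kg
  sample Y: E = 64.05 GPa, ρ = 2222 kg/m³, cost = 5.720 $/kg
  sample D: E = 192.3 GPa, ρ = 8073 kg/m³, cost = 39.60 $/kg
  sample A: E = 69.60 GPa, ρ = 2520 kg/m³, cost = 1.433 $/kg
  sample W: E = 98.87 GPa, ρ = 8522 kg/m³, cost = 6.720 $/kg
  sample G: E = 2.459 GPa, ρ = 1211 kg/m³, cost = 4.900 $/kg
  sample A: M = 19.3 MN·m per $
  sample Y: M = 5.04 MN·m per $
  sample W: M = 1.73 MN·m per $
  sample C: M = 0.882 MN·m per $
  sample D: M = 0.601 MN·m per $
  sample F: M = 0.581 MN·m per $
  sample G: M = 0.414 MN·m per $
The maximum is for sample A.

sample A, M = 19.3 MN·m per $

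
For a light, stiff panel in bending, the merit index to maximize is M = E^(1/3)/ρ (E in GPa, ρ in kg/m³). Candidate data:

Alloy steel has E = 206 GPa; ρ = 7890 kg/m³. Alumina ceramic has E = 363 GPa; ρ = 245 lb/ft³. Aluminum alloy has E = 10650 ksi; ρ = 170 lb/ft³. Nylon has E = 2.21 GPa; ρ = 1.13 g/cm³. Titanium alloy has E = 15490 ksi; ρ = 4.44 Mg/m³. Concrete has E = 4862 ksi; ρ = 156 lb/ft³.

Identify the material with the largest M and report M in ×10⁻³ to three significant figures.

Putting every candidate on a common basis:
  alloy steel: E = 206.0 GPa, ρ = 7890 kg/m³
  alumina ceramic: E = 363.0 GPa, ρ = 3925 kg/m³
  aluminum alloy: E = 73.43 GPa, ρ = 2723 kg/m³
  nylon: E = 2.210 GPa, ρ = 1130 kg/m³
  titanium alloy: E = 106.8 GPa, ρ = 4440 kg/m³
  concrete: E = 33.52 GPa, ρ = 2499 kg/m³
  alumina ceramic: M = 1.82×10⁻³
  aluminum alloy: M = 1.54×10⁻³
  concrete: M = 1.29×10⁻³
  nylon: M = 1.15×10⁻³
  titanium alloy: M = 1.07×10⁻³
  alloy steel: M = 0.749×10⁻³
Alumina ceramic ranks first.

alumina ceramic, M = 1.82×10⁻³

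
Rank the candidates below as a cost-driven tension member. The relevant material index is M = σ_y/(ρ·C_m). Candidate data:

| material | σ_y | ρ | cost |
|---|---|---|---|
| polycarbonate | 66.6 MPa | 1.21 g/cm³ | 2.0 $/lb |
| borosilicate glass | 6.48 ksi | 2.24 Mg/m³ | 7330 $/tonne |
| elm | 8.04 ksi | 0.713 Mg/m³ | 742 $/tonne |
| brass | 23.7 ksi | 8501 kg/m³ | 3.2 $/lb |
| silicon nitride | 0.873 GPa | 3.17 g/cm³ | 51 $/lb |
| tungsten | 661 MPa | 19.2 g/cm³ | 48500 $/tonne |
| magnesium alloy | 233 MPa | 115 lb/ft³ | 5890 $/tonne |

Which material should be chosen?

After converting to SI:
  polycarbonate: σ_y = 66.60 MPa, ρ = 1210 kg/m³, cost = 4.409 $/kg
  borosilicate glass: σ_y = 44.68 MPa, ρ = 2240 kg/m³, cost = 7.330 $/kg
  elm: σ_y = 55.43 MPa, ρ = 713.0 kg/m³, cost = 0.7420 $/kg
  brass: σ_y = 163.4 MPa, ρ = 8501 kg/m³, cost = 7.055 $/kg
  silicon nitride: σ_y = 873.0 MPa, ρ = 3170 kg/m³, cost = 112.4 $/kg
  tungsten: σ_y = 661.0 MPa, ρ = 19200 kg/m³, cost = 48.50 $/kg
  magnesium alloy: σ_y = 233.0 MPa, ρ = 1842 kg/m³, cost = 5.890 $/kg
  elm: M = 105 kN·m per $
  magnesium alloy: M = 21.5 kN·m per $
  polycarbonate: M = 12.5 kN·m per $
  brass: M = 2.72 kN·m per $
  borosilicate glass: M = 2.72 kN·m per $
  silicon nitride: M = 2.45 kN·m per $
  tungsten: M = 0.710 kN·m per $
Elm has the largest M.

elm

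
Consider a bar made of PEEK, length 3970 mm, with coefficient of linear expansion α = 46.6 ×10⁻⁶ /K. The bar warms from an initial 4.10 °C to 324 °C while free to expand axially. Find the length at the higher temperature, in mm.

ΔT = 324 − 4.10 = 319.9 K.
ΔL = α·L₀·ΔT = 46.6×10⁻⁶ × 3970 mm × 319.9 K = 59.2 mm.
L = L₀ + ΔL = 3970 + 59.2 = 4029.2 mm.

4029.2 mm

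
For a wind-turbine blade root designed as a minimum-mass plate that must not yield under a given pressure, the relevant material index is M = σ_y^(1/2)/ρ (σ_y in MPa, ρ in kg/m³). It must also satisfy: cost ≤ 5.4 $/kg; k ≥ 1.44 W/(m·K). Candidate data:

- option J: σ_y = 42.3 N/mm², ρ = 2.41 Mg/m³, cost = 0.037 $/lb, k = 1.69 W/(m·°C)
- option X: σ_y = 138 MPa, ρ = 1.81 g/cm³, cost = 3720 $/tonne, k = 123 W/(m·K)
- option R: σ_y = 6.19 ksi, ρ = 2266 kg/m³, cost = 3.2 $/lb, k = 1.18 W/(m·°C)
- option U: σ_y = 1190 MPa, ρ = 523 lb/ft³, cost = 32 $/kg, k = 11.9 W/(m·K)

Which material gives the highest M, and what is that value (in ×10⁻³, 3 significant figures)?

Screen on constraints: cost ≤ 5.4 $/kg; k ≥ 1.44 W/(m·K). Survivors: option J, option X.
After converting to SI:
  option J: σ_y = 42.30 MPa, ρ = 2410 kg/m³
  option X: σ_y = 138.0 MPa, ρ = 1810 kg/m³
  option X: M = 6.49×10⁻³
  option J: M = 2.70×10⁻³
Option X ranks first.

option X, M = 6.49×10⁻³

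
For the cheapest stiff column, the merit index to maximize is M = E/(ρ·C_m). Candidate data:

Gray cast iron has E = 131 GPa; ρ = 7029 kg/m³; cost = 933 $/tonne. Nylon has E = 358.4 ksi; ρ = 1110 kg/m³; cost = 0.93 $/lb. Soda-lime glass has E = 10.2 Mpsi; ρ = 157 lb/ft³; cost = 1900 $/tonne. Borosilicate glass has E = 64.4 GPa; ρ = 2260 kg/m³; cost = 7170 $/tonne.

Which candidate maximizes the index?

gray cast iron

Putting every candidate on a common basis:
  gray cast iron: E = 131.0 GPa, ρ = 7029 kg/m³, cost = 0.9330 $/kg
  nylon: E = 2.471 GPa, ρ = 1110 kg/m³, cost = 2.050 $/kg
  soda-lime glass: E = 70.33 GPa, ρ = 2515 kg/m³, cost = 1.900 $/kg
  borosilicate glass: E = 64.40 GPa, ρ = 2260 kg/m³, cost = 7.170 $/kg
  gray cast iron: M = 20.0 MN·m per $
  soda-lime glass: M = 14.7 MN·m per $
  borosilicate glass: M = 3.97 MN·m per $
  nylon: M = 1.09 MN·m per $
The maximum is for gray cast iron.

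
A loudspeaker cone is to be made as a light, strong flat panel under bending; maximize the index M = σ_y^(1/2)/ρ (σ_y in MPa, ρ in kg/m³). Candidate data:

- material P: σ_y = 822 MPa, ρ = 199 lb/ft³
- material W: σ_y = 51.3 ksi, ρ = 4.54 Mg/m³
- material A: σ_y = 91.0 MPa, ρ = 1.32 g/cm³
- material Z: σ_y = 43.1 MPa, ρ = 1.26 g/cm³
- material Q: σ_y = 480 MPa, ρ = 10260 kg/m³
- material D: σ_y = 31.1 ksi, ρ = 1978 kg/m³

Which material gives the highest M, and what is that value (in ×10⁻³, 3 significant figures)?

material P, M = 8.99×10⁻³

After converting to SI:
  material P: σ_y = 822.0 MPa, ρ = 3188 kg/m³
  material W: σ_y = 353.7 MPa, ρ = 4540 kg/m³
  material A: σ_y = 91.00 MPa, ρ = 1320 kg/m³
  material Z: σ_y = 43.10 MPa, ρ = 1260 kg/m³
  material Q: σ_y = 480.0 MPa, ρ = 10260 kg/m³
  material D: σ_y = 214.4 MPa, ρ = 1978 kg/m³
  material P: M = 8.99×10⁻³
  material D: M = 7.40×10⁻³
  material A: M = 7.23×10⁻³
  material Z: M = 5.21×10⁻³
  material W: M = 4.14×10⁻³
  material Q: M = 2.14×10⁻³
The maximum is for material P.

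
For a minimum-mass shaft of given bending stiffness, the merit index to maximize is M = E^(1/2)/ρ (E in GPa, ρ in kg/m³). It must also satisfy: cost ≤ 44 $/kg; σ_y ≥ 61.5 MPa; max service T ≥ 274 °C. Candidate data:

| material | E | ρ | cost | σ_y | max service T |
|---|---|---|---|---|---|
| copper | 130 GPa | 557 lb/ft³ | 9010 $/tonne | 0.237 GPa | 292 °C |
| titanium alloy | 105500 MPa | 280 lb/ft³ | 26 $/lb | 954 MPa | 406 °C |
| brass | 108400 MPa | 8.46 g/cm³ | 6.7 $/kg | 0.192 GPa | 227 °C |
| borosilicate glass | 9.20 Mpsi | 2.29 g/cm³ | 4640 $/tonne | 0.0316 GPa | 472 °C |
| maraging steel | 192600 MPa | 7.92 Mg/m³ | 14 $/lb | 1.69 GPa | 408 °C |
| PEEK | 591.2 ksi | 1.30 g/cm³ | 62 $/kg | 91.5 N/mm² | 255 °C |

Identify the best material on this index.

maraging steel

Screen on constraints: cost ≤ 44 $/kg; σ_y ≥ 61.5 MPa; max service T ≥ 274 °C. Survivors: copper, maraging steel.
Convert each candidate to consistent units, then evaluate M:
  copper: E = 130.0 GPa, ρ = 8922 kg/m³
  maraging steel: E = 192.6 GPa, ρ = 7920 kg/m³
  maraging steel: M = 1.75×10⁻³
  copper: M = 1.28×10⁻³
Maraging steel has the largest M.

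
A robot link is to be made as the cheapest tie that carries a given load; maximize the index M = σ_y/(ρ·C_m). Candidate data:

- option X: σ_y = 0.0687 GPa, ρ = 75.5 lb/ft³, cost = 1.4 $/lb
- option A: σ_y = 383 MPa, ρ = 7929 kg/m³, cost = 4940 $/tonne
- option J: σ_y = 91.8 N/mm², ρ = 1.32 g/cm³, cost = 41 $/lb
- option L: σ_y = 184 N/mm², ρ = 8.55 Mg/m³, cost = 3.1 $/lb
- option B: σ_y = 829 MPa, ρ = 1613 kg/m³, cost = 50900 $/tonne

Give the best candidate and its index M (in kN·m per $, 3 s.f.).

Normalizing units and computing the index:
  option X: σ_y = 68.70 MPa, ρ = 1209 kg/m³, cost = 3.086 $/kg
  option A: σ_y = 383.0 MPa, ρ = 7929 kg/m³, cost = 4.940 $/kg
  option J: σ_y = 91.80 MPa, ρ = 1320 kg/m³, cost = 90.39 $/kg
  option L: σ_y = 184.0 MPa, ρ = 8550 kg/m³, cost = 6.834 $/kg
  option B: σ_y = 829.0 MPa, ρ = 1613 kg/m³, cost = 50.90 $/kg
  option X: M = 18.4 kN·m per $
  option B: M = 10.1 kN·m per $
  option A: M = 9.78 kN·m per $
  option L: M = 3.15 kN·m per $
  option J: M = 0.769 kN·m per $
The maximum is for option X.

option X, M = 18.4 kN·m per $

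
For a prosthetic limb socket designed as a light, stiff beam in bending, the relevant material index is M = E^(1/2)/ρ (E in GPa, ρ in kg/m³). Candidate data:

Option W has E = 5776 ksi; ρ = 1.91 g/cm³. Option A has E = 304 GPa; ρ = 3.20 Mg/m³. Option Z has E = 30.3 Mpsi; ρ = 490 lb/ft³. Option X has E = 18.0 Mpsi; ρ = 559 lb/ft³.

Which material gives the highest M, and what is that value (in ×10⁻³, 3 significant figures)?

After converting to SI:
  option W: E = 39.82 GPa, ρ = 1910 kg/m³
  option A: E = 304.0 GPa, ρ = 3200 kg/m³
  option Z: E = 208.9 GPa, ρ = 7849 kg/m³
  option X: E = 124.1 GPa, ρ = 8954 kg/m³
  option A: M = 5.45×10⁻³
  option W: M = 3.30×10⁻³
  option Z: M = 1.84×10⁻³
  option X: M = 1.24×10⁻³
Option A ranks first.

option A, M = 5.45×10⁻³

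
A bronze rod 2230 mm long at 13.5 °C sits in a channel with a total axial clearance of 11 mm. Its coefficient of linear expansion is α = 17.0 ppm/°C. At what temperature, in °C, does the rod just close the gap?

α·L₀·ΔT = 11.0 mm ⇒ ΔT = 11.0 / (17.0×10⁻⁶ × 2230.0) = 290.2 K.
T = 13.5 + 290.2 = 303.7 °C.

304 °C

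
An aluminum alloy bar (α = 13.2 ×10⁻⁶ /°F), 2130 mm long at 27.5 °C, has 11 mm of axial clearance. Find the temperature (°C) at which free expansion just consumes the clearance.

245 °C

α = 13.2×10⁻⁶/°F × 9/5 = 23.8×10⁻⁶/K.
α·L₀·ΔT = 11.0 mm ⇒ ΔT = 11.0 / (23.8×10⁻⁶ × 2130.0) = 217.4 K.
T = 27.5 + 217.4 = 244.9 °C.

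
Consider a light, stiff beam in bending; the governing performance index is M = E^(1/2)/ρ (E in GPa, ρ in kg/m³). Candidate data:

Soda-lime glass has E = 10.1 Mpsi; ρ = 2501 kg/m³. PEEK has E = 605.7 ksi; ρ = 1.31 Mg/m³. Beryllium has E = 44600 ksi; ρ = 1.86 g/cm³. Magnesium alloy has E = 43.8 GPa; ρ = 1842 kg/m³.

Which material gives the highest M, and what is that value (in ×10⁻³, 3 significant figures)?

beryllium, M = 9.43×10⁻³

Convert each candidate to consistent units, then evaluate M:
  soda-lime glass: E = 69.64 GPa, ρ = 2501 kg/m³
  PEEK: E = 4.176 GPa, ρ = 1310 kg/m³
  beryllium: E = 307.5 GPa, ρ = 1860 kg/m³
  magnesium alloy: E = 43.80 GPa, ρ = 1842 kg/m³
  beryllium: M = 9.43×10⁻³
  magnesium alloy: M = 3.59×10⁻³
  soda-lime glass: M = 3.34×10⁻³
  PEEK: M = 1.56×10⁻³
The maximum is for beryllium.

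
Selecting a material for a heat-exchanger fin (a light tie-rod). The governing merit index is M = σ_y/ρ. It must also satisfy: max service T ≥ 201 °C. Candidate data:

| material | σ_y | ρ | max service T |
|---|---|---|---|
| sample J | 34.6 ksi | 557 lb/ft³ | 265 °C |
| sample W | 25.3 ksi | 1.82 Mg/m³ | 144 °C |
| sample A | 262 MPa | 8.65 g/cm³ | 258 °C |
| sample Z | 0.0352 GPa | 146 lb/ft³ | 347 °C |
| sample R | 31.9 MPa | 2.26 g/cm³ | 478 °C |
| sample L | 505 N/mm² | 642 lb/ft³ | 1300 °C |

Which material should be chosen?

Screen on constraints: max service T ≥ 201 °C. Survivors: sample J, sample A, sample Z, sample R, sample L.
Putting every candidate on a common basis:
  sample J: σ_y = 238.6 MPa, ρ = 8922 kg/m³
  sample A: σ_y = 262.0 MPa, ρ = 8650 kg/m³
  sample Z: σ_y = 35.20 MPa, ρ = 2339 kg/m³
  sample R: σ_y = 31.90 MPa, ρ = 2260 kg/m³
  sample L: σ_y = 505.0 MPa, ρ = 10280 kg/m³
  sample L: M = 49.1 kN·m/kg
  sample A: M = 30.3 kN·m/kg
  sample J: M = 26.7 kN·m/kg
  sample Z: M = 15.1 kN·m/kg
  sample R: M = 14.1 kN·m/kg
Highest index: sample L.

sample L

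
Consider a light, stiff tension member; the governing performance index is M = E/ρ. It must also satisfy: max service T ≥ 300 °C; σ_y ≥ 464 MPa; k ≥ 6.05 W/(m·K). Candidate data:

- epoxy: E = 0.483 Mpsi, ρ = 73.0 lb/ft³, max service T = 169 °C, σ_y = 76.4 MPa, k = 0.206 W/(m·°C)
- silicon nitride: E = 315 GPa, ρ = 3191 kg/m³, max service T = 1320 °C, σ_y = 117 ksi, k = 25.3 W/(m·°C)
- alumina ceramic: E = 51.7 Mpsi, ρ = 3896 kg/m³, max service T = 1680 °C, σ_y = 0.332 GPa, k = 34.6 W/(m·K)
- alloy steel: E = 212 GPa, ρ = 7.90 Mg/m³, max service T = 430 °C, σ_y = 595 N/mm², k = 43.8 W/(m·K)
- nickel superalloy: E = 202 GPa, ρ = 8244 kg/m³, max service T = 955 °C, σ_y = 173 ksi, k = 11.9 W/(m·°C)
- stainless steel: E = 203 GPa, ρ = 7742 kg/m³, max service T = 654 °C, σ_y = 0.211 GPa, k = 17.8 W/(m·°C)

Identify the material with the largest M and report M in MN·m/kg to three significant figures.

Screen on constraints: max service T ≥ 300 °C; σ_y ≥ 464 MPa; k ≥ 6.05 W/(m·K). Survivors: silicon nitride, alloy steel, nickel superalloy.
Putting every candidate on a common basis:
  silicon nitride: E = 315.0 GPa, ρ = 3191 kg/m³
  alloy steel: E = 212.0 GPa, ρ = 7900 kg/m³
  nickel superalloy: E = 202.0 GPa, ρ = 8244 kg/m³
  silicon nitride: M = 98.7 MN·m/kg
  alloy steel: M = 26.8 MN·m/kg
  nickel superalloy: M = 24.5 MN·m/kg
Highest index: silicon nitride.

silicon nitride, M = 98.7 MN·m/kg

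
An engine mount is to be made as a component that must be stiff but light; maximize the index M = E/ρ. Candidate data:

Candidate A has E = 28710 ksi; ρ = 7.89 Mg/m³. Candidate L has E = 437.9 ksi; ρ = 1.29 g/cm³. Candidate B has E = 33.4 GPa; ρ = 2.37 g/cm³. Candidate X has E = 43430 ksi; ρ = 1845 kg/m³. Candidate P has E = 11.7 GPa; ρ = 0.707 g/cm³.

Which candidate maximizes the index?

candidate X

After converting to SI:
  candidate A: E = 197.9 GPa, ρ = 7890 kg/m³
  candidate L: E = 3.019 GPa, ρ = 1290 kg/m³
  candidate B: E = 33.40 GPa, ρ = 2370 kg/m³
  candidate X: E = 299.4 GPa, ρ = 1845 kg/m³
  candidate P: E = 11.70 GPa, ρ = 707.0 kg/m³
  candidate X: M = 162 MN·m/kg
  candidate A: M = 25.1 MN·m/kg
  candidate P: M = 16.5 MN·m/kg
  candidate B: M = 14.1 MN·m/kg
  candidate L: M = 2.34 MN·m/kg
The maximum is for candidate X.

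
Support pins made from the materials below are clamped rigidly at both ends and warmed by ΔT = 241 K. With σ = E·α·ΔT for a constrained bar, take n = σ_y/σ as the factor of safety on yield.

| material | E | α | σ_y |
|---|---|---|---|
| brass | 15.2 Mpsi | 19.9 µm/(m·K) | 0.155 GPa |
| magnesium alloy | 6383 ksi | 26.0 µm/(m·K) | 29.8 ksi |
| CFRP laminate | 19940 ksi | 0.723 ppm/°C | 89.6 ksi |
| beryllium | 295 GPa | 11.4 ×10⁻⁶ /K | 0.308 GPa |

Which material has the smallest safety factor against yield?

brass

Per material, after unit conversion:
  brass: E = 104.8, α = 19.9, σ_y = 155.0 → σ = 503 MPa, n = 0.308
  magnesium alloy: E = 44.01, α = 26.0, σ_y = 205.5 → σ = 276 MPa, n = 0.745
  CFRP laminate: E = 137.5, α = 0.723, σ_y = 617.8 → σ = 24.0 MPa, n = 25.8
  beryllium: E = 295.0, α = 11.4, σ_y = 308.0 → σ = 810 MPa, n = 0.380
The minimum is brass at n = 0.308.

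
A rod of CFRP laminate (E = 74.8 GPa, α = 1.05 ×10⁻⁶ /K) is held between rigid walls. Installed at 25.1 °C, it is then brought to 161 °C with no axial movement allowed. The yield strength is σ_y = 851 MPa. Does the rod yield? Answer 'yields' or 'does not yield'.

ΔT = 135.9 K. Constrained thermal stress σ = E·α·ΔT = 74.80×10³ MPa × 1.05×10⁻⁶ × 135.9 = 10.7 MPa (compressive).
Compare to σ_y = 851 MPa: σ < σ_y, so it does not yield.

does not yield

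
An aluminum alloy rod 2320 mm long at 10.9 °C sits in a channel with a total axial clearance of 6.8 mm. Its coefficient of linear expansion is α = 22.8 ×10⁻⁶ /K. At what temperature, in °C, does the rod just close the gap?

139 °C

α·L₀·ΔT = 6.8 mm ⇒ ΔT = 6.8 / (22.8×10⁻⁶ × 2320.0) = 128.6 K.
T = 10.9 + 128.6 = 139.5 °C.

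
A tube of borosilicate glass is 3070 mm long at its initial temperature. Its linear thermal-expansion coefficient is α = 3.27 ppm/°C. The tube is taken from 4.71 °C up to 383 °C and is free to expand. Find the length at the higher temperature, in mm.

ΔT = 383 − 4.71 = 378.3 K.
ΔL = α·L₀·ΔT = 3.27×10⁻⁶ × 3070 mm × 378.3 K = 3.80 mm.
L = L₀ + ΔL = 3070 + 3.80 = 3073.8 mm.

3073.8 mm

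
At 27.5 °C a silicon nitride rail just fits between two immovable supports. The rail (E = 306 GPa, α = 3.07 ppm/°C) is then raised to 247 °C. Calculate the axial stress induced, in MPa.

206 MPa

ΔT = 219.5 K. Constrained thermal stress σ = E·α·ΔT = 306.0×10³ MPa × 3.07×10⁻⁶ × 219.5 = 206 MPa (compressive).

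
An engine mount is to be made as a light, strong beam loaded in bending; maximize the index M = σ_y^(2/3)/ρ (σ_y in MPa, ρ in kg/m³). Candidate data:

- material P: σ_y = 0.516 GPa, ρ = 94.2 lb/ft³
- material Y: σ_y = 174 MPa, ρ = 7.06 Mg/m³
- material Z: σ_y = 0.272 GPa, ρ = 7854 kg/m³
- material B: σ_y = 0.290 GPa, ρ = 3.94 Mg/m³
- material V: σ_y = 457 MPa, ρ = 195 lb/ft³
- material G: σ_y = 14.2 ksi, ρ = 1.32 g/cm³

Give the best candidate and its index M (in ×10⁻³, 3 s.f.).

Normalizing units and computing the index:
  material P: σ_y = 516.0 MPa, ρ = 1509 kg/m³
  material Y: σ_y = 174.0 MPa, ρ = 7060 kg/m³
  material Z: σ_y = 272.0 MPa, ρ = 7854 kg/m³
  material B: σ_y = 290.0 MPa, ρ = 3940 kg/m³
  material V: σ_y = 457.0 MPa, ρ = 3124 kg/m³
  material G: σ_y = 97.91 MPa, ρ = 1320 kg/m³
  material P: M = 42.6×10⁻³
  material V: M = 19.0×10⁻³
  material G: M = 16.1×10⁻³
  material B: M = 11.1×10⁻³
  material Z: M = 5.35×10⁻³
  material Y: M = 4.41×10⁻³
Material P ranks first.

material P, M = 42.6×10⁻³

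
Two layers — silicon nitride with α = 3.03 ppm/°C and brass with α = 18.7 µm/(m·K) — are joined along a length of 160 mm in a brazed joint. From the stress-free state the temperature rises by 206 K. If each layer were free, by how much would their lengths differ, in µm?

Δα = |3.03 − 18.7|×10⁻⁶/K = 15.7×10⁻⁶/K.
ΔL_mismatch = Δα·L·ΔT = 15.7×10⁻⁶ × 160.0 mm × 206.0 K = 516 µm.

516 µm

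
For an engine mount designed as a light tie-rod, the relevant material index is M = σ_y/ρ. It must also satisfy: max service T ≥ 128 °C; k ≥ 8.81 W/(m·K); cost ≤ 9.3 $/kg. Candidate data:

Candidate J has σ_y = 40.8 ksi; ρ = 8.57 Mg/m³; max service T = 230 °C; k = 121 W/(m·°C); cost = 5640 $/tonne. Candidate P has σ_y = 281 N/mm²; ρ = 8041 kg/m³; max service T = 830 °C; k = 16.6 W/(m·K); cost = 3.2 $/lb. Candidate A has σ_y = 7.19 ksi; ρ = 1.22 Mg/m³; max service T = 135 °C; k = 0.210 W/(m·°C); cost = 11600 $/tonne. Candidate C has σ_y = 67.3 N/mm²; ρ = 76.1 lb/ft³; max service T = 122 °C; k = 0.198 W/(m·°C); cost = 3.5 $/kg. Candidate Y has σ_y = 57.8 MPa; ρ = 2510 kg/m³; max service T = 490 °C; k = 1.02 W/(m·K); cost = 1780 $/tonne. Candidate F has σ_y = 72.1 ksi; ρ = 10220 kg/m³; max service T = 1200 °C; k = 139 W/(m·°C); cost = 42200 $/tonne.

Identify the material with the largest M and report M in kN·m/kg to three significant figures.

Screen on constraints: max service T ≥ 128 °C; k ≥ 8.81 W/(m·K); cost ≤ 9.3 $/kg. Survivors: candidate J, candidate P.
In SI units:
  candidate J: σ_y = 281.3 MPa, ρ = 8570 kg/m³
  candidate P: σ_y = 281.0 MPa, ρ = 8041 kg/m³
  candidate P: M = 34.9 kN·m/kg
  candidate J: M = 32.8 kN·m/kg
Highest index: candidate P.

candidate P, M = 34.9 kN·m/kg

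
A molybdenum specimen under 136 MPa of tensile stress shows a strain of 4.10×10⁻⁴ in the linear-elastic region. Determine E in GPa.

E = σ/ε = 136 MPa / 4.10×10⁻⁴ = 331700 MPa = 332 GPa.

332 GPa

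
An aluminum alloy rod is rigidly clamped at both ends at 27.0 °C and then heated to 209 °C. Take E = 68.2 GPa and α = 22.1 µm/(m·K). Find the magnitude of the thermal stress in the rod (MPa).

274 MPa

ΔT = 182.0 K. Constrained thermal stress σ = E·α·ΔT = 68.20×10³ MPa × 22.1×10⁻⁶ × 182.0 = 274 MPa (compressive).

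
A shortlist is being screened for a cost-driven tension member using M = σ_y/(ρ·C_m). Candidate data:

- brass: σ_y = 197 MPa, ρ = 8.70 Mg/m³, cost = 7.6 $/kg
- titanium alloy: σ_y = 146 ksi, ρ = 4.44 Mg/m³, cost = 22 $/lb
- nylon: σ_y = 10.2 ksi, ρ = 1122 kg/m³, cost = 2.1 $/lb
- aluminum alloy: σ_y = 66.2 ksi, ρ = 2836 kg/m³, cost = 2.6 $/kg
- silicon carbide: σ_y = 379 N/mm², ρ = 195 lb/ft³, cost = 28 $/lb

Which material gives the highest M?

aluminum alloy

In SI units:
  brass: σ_y = 197.0 MPa, ρ = 8700 kg/m³, cost = 7.600 $/kg
  titanium alloy: σ_y = 1007 MPa, ρ = 4440 kg/m³, cost = 48.50 $/kg
  nylon: σ_y = 70.33 MPa, ρ = 1122 kg/m³, cost = 4.630 $/kg
  aluminum alloy: σ_y = 456.4 MPa, ρ = 2836 kg/m³, cost = 2.600 $/kg
  silicon carbide: σ_y = 379.0 MPa, ρ = 3124 kg/m³, cost = 61.73 $/kg
  aluminum alloy: M = 61.9 kN·m per $
  nylon: M = 13.5 kN·m per $
  titanium alloy: M = 4.67 kN·m per $
  brass: M = 2.98 kN·m per $
  silicon carbide: M = 1.97 kN·m per $
The maximum is for aluminum alloy.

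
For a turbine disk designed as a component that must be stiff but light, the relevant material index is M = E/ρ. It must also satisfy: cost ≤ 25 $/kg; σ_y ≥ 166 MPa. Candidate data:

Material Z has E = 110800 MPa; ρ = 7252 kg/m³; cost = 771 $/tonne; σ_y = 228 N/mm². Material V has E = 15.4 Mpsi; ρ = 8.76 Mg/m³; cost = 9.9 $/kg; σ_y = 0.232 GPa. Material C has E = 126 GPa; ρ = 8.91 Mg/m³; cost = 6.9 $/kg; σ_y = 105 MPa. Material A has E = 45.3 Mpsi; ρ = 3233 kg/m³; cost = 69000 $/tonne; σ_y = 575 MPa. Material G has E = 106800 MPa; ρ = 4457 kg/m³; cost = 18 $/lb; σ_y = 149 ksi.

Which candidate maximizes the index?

Screen on constraints: cost ≤ 25 $/kg; σ_y ≥ 166 MPa. Survivors: material Z, material V.
After converting to SI:
  material Z: E = 110.8 GPa, ρ = 7252 kg/m³
  material V: E = 106.2 GPa, ρ = 8760 kg/m³
  material Z: M = 15.3 MN·m/kg
  material V: M = 12.1 MN·m/kg
The maximum is for material Z.

material Z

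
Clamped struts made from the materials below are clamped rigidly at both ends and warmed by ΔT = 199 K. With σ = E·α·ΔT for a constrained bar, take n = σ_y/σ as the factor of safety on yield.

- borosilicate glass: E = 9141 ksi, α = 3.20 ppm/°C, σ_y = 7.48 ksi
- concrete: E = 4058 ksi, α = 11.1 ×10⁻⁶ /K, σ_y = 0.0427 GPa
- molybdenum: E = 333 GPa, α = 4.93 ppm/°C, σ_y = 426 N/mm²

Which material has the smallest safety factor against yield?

concrete

Per material, after unit conversion:
  borosilicate glass: E = 63.02, α = 3.20, σ_y = 51.57 → σ = 40.1 MPa, n = 1.29
  concrete: E = 27.98, α = 11.1, σ_y = 42.70 → σ = 61.8 MPa, n = 0.691
  molybdenum: E = 333.0, α = 4.93, σ_y = 426.0 → σ = 327 MPa, n = 1.30
The minimum is concrete at n = 0.691.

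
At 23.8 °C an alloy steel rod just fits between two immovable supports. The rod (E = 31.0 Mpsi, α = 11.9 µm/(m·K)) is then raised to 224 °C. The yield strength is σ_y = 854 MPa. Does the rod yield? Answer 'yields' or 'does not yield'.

E = 31.0 Mpsi = 213.7 GPa.
ΔT = 200.2 K. Constrained thermal stress σ = E·α·ΔT = 213.7×10³ MPa × 11.9×10⁻⁶ × 200.2 = 509 MPa (compressive).
Compare to σ_y = 854 MPa: σ < σ_y, so it does not yield.

does not yield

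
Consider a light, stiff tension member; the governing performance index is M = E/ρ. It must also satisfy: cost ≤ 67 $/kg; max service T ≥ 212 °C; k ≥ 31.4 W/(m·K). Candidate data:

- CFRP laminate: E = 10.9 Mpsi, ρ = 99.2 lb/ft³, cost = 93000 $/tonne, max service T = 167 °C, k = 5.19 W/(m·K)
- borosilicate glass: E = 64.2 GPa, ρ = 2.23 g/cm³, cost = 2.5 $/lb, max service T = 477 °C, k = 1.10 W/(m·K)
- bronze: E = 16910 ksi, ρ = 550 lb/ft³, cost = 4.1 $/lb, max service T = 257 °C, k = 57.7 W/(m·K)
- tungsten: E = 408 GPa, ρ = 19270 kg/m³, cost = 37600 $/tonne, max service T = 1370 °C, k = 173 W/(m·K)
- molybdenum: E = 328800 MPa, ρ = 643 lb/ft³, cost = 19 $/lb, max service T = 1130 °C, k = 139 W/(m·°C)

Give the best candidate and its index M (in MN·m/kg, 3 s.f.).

Screen on constraints: cost ≤ 67 $/kg; max service T ≥ 212 °C; k ≥ 31.4 W/(m·K). Survivors: bronze, tungsten, molybdenum.
In SI units:
  bronze: E = 116.6 GPa, ρ = 8810 kg/m³
  tungsten: E = 408.0 GPa, ρ = 19270 kg/m³
  molybdenum: E = 328.8 GPa, ρ = 10300 kg/m³
  molybdenum: M = 31.9 MN·m/kg
  tungsten: M = 21.2 MN·m/kg
  bronze: M = 13.2 MN·m/kg
Molybdenum has the largest M.

molybdenum, M = 31.9 MN·m/kg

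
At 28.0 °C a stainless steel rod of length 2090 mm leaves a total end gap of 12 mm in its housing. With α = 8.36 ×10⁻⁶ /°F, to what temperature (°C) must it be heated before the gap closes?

α = 8.36×10⁻⁶/°F × 9/5 = 15.0×10⁻⁶/K.
α·L₀·ΔT = 12.0 mm ⇒ ΔT = 12.0 / (15.0×10⁻⁶ × 2090.0) = 381.6 K.
T = 28.0 + 381.6 = 409.6 °C.

410 °C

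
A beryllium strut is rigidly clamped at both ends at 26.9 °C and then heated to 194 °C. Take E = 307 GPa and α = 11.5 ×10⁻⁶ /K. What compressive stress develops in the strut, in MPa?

ΔT = 167.1 K. Constrained thermal stress σ = E·α·ΔT = 307.0×10³ MPa × 11.5×10⁻⁶ × 167.1 = 590 MPa (compressive).

590 MPa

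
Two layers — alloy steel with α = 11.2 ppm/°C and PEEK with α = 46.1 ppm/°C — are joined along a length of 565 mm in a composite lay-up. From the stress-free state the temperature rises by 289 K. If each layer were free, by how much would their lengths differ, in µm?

5700 µm

Δα = |11.2 − 46.1|×10⁻⁶/K = 34.9×10⁻⁶/K.
ΔL_mismatch = Δα·L·ΔT = 34.9×10⁻⁶ × 565.0 mm × 289.0 K = 5700 µm.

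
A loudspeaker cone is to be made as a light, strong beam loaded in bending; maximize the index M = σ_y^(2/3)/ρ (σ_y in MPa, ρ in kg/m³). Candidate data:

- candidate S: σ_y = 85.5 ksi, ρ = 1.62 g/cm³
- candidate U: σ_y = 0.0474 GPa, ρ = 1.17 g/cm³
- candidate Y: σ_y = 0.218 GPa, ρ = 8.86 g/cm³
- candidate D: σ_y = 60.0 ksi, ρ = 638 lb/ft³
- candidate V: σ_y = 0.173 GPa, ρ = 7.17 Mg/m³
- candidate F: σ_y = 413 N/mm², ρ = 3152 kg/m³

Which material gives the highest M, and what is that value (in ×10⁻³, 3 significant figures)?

candidate S, M = 43.4×10⁻³

After converting to SI:
  candidate S: σ_y = 589.5 MPa, ρ = 1620 kg/m³
  candidate U: σ_y = 47.40 MPa, ρ = 1170 kg/m³
  candidate Y: σ_y = 218.0 MPa, ρ = 8860 kg/m³
  candidate D: σ_y = 413.7 MPa, ρ = 10220 kg/m³
  candidate V: σ_y = 173.0 MPa, ρ = 7170 kg/m³
  candidate F: σ_y = 413.0 MPa, ρ = 3152 kg/m³
  candidate S: M = 43.4×10⁻³
  candidate F: M = 17.6×10⁻³
  candidate U: M = 11.2×10⁻³
  candidate D: M = 5.43×10⁻³
  candidate V: M = 4.33×10⁻³
  candidate Y: M = 4.09×10⁻³
Highest index: candidate S.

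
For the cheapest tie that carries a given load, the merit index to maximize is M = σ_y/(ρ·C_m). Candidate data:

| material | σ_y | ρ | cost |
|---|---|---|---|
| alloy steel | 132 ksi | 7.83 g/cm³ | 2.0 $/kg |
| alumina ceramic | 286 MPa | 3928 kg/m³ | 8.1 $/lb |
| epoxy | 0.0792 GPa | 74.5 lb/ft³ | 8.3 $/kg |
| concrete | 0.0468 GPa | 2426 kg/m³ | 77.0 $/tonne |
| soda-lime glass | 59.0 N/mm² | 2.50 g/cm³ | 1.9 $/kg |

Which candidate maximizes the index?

In SI units:
  alloy steel: σ_y = 910.1 MPa, ρ = 7830 kg/m³, cost = 2.000 $/kg
  alumina ceramic: σ_y = 286.0 MPa, ρ = 3928 kg/m³, cost = 17.86 $/kg
  epoxy: σ_y = 79.20 MPa, ρ = 1193 kg/m³, cost = 8.300 $/kg
  concrete: σ_y = 46.80 MPa, ρ = 2426 kg/m³, cost = 0.07700 $/kg
  soda-lime glass: σ_y = 59.00 MPa, ρ = 2500 kg/m³, cost = 1.900 $/kg
  concrete: M = 251 kN·m per $
  alloy steel: M = 58.1 kN·m per $
  soda-lime glass: M = 12.4 kN·m per $
  epoxy: M = 8.00 kN·m per $
  alumina ceramic: M = 4.08 kN·m per $
The maximum is for concrete.

concrete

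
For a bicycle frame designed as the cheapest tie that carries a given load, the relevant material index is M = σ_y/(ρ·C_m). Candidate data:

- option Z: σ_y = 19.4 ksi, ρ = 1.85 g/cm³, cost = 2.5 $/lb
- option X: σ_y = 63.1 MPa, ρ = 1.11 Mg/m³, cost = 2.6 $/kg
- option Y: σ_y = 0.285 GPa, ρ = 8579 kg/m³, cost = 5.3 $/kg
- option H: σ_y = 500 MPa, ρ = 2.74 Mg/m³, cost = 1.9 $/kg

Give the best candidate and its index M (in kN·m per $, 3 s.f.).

Putting every candidate on a common basis:
  option Z: σ_y = 133.8 MPa, ρ = 1850 kg/m³, cost = 5.511 $/kg
  option X: σ_y = 63.10 MPa, ρ = 1110 kg/m³, cost = 2.600 $/kg
  option Y: σ_y = 285.0 MPa, ρ = 8579 kg/m³, cost = 5.300 $/kg
  option H: σ_y = 500.0 MPa, ρ = 2740 kg/m³, cost = 1.900 $/kg
  option H: M = 96.0 kN·m per $
  option X: M = 21.9 kN·m per $
  option Z: M = 13.1 kN·m per $
  option Y: M = 6.27 kN·m per $
Option H ranks first.

option H, M = 96.0 kN·m per $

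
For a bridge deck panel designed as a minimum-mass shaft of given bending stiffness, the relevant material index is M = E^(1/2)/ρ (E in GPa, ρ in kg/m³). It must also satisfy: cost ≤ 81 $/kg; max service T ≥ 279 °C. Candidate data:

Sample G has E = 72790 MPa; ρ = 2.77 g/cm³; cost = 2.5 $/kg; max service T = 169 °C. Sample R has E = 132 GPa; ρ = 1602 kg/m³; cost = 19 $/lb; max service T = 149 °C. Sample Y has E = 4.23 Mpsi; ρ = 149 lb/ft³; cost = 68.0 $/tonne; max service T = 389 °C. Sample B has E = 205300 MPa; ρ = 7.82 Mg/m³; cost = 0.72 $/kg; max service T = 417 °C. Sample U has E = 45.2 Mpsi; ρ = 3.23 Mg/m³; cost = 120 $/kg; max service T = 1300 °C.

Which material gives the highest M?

sample Y

Screen on constraints: cost ≤ 81 $/kg; max service T ≥ 279 °C. Survivors: sample Y, sample B.
After converting to SI:
  sample Y: E = 29.16 GPa, ρ = 2387 kg/m³
  sample B: E = 205.3 GPa, ρ = 7820 kg/m³
  sample Y: M = 2.26×10⁻³
  sample B: M = 1.83×10⁻³
Sample Y ranks first.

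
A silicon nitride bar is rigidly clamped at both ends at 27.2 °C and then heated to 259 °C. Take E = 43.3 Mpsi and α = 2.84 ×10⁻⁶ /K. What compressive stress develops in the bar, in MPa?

E = 43.3 Mpsi = 298.5 GPa.
ΔT = 231.8 K. Constrained thermal stress σ = E·α·ΔT = 298.5×10³ MPa × 2.84×10⁻⁶ × 231.8 = 197 MPa (compressive).

197 MPa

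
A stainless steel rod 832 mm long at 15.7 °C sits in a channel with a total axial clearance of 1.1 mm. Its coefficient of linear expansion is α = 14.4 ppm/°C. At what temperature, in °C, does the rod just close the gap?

108 °C

α·L₀·ΔT = 1.1 mm ⇒ ΔT = 1.1 / (14.4×10⁻⁶ × 832.0) = 91.81 K.
T = 15.7 + 91.81 = 107.5 °C.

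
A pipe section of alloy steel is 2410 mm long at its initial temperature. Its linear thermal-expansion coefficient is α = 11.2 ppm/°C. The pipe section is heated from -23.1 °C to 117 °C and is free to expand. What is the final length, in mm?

2413.8 mm

ΔT = 117 − (-23.1) = 140.1 K.
ΔL = α·L₀·ΔT = 11.2×10⁻⁶ × 2410 mm × 140.1 K = 3.78 mm.
L = L₀ + ΔL = 2410 + 3.78 = 2413.8 mm.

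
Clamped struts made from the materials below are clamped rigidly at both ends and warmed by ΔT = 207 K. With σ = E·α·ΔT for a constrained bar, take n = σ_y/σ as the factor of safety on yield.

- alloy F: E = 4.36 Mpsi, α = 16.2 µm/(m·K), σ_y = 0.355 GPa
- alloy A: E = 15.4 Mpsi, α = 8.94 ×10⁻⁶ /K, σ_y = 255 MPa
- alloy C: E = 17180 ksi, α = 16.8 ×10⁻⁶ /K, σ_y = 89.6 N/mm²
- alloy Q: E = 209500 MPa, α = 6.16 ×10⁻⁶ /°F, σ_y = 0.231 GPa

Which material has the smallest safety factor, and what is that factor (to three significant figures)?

alloy C, n = 0.218

Per material, after unit conversion:
  alloy F: E = 30.06, α = 16.2, σ_y = 355.0 → σ = 101 MPa, n = 3.52
  alloy A: E = 106.2, α = 8.94, σ_y = 255.0 → σ = 196 MPa, n = 1.30
  alloy C: E = 118.5, α = 16.8, σ_y = 89.60 → σ = 412 MPa, n = 0.218
  alloy Q: E = 209.5, α = 11.1, σ_y = 231.0 → σ = 481 MPa, n = 0.480
Alloy C has the lowest safety factor, n = 0.218.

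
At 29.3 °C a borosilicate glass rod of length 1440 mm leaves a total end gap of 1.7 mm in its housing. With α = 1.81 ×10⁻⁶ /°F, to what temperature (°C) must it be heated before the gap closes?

α = 1.81×10⁻⁶/°F × 9/5 = 3.26×10⁻⁶/K.
α·L₀·ΔT = 1.7 mm ⇒ ΔT = 1.7 / (3.26×10⁻⁶ × 1440.0) = 362.4 K.
T = 29.3 + 362.4 = 391.7 °C.

392 °C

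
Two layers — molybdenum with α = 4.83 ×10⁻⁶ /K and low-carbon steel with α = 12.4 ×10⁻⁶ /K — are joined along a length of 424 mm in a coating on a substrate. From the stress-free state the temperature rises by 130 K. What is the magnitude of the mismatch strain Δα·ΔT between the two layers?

Δα = |4.83 − 12.4|×10⁻⁶/K = 7.57×10⁻⁶/K.
Mismatch strain = Δα·ΔT = 7.57×10⁻⁶ × 130.0 = 9.84×10⁻⁴.

9.84×10⁻⁴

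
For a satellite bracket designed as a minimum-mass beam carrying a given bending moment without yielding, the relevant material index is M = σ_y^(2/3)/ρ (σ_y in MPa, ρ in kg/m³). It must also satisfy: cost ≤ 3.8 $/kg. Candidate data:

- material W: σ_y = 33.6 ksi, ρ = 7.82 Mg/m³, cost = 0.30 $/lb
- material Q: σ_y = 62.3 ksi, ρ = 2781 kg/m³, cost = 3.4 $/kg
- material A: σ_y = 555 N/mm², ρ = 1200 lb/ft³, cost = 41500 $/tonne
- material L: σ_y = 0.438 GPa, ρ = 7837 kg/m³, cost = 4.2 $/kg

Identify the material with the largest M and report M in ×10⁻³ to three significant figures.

Screen on constraints: cost ≤ 3.8 $/kg. Survivors: material W, material Q.
Putting every candidate on a common basis:
  material W: σ_y = 231.7 MPa, ρ = 7820 kg/m³
  material Q: σ_y = 429.5 MPa, ρ = 2781 kg/m³
  material Q: M = 20.5×10⁻³
  material W: M = 4.82×10⁻³
The maximum is for material Q.

material Q, M = 20.5×10⁻³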